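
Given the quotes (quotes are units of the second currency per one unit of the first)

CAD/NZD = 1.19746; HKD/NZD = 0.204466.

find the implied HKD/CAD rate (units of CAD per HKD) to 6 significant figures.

1 HKD × 0.204466 = 0.204466 NZD
0.204466 NZD ÷ 1.19746 = 0.17075 CAD

HKD/CAD = 0.170750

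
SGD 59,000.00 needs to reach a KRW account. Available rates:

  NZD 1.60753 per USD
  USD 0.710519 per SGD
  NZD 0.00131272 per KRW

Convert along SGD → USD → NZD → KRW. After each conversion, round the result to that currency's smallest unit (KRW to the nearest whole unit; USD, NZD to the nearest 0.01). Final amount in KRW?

SGD 59,000.00 × 0.710519 = USD 41,920.62
USD 41,920.62 × 1.60753 = NZD 67,388.65
NZD 67,388.65 ÷ 0.00131272 = KRW 51,335,129

KRW 51,335,129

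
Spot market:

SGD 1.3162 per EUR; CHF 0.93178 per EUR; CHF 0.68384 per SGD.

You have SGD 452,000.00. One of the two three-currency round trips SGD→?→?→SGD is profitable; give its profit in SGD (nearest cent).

Profit: SGD 15,924.12

Profitable loop is SGD → EUR → CHF → SGD:
SGD 452,000.00 ÷ 1.3162 = EUR 343,412.86
EUR 343,412.86 × 0.93178 = CHF 319,985.23
CHF 319,985.23 ÷ 0.68384 = SGD 467,924.12
Profit = SGD 467,924.12 − SGD 452,000.00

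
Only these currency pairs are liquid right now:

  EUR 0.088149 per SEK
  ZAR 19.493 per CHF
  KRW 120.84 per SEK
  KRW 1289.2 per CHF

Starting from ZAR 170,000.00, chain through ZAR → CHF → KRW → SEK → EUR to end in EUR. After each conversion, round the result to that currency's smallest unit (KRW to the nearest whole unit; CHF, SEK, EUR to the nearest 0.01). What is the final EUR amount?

ZAR 170,000.00 ÷ 19.493 = CHF 8,721.08
CHF 8,721.08 × 1289.2 = KRW 11,243,216
KRW 11,243,216 ÷ 120.84 = SEK 93,042.17
SEK 93,042.17 × 0.088149 = EUR 8,201.57

EUR 8,201.57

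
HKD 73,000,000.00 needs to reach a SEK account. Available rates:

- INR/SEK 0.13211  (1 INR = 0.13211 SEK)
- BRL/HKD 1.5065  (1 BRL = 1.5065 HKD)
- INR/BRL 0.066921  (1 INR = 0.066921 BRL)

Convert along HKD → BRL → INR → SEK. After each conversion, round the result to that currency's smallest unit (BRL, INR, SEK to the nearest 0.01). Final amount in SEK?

HKD 73,000,000.00 ÷ 1.5065 = BRL 48,456,687.69
BRL 48,456,687.69 ÷ 0.066921 = INR 724,087,919.94
INR 724,087,919.94 × 0.13211 = SEK 95,659,255.10

SEK 95,659,255.10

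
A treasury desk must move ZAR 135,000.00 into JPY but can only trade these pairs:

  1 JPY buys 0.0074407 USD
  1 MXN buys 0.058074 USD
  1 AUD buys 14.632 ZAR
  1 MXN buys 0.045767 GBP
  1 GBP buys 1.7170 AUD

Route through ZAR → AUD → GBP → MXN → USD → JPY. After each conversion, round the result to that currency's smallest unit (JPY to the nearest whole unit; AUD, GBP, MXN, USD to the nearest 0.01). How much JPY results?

JPY 916,379

ZAR 135,000.00 ÷ 14.632 = AUD 9,226.35
AUD 9,226.35 ÷ 1.7170 = GBP 5,373.53
GBP 5,373.53 ÷ 0.045767 = MXN 117,410.58
MXN 117,410.58 × 0.058074 = USD 6,818.50
USD 6,818.50 ÷ 0.0074407 = JPY 916,379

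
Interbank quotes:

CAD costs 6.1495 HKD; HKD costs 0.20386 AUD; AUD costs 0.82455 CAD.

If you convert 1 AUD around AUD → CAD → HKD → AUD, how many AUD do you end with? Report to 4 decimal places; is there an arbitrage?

Around AUD → CAD → HKD → AUD: 1 × 0.82455 × 6.1495 × 0.20386 = 1.033686
Product > 1; profitable direction is AUD → CAD → HKD → AUD.

1.0337 (arbitrage exists)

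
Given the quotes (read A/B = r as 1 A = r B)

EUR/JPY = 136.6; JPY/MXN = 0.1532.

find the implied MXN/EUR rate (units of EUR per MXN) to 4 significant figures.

1 MXN ÷ 0.1532 = 6.52742 JPY
6.52742 JPY ÷ 136.6 = 0.0477849 EUR

MXN/EUR = 0.04778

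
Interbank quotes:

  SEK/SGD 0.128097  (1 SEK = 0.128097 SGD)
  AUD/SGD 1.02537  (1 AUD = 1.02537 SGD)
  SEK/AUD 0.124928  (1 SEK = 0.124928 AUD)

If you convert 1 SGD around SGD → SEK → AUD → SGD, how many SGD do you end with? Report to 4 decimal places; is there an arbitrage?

Around SGD → SEK → AUD → SGD: 1 ÷ 0.128097 × 0.124928 × 1.02537 = 1.000003
Product ≈ 1 (deviation 0.000%, within rounding noise).

1.0000 (no arbitrage)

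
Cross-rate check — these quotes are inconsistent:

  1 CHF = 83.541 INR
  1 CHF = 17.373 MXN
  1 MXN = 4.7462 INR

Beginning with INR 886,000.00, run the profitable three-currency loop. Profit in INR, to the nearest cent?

Profitable loop is INR → MXN → CHF → INR:
INR 886,000.00 ÷ 4.7462 = MXN 186,675.66
MXN 186,675.66 ÷ 17.373 = CHF 10,745.16
CHF 10,745.16 × 83.541 = INR 897,661.37
Profit = INR 897,661.37 − INR 886,000.00

Profit: INR 11,661.37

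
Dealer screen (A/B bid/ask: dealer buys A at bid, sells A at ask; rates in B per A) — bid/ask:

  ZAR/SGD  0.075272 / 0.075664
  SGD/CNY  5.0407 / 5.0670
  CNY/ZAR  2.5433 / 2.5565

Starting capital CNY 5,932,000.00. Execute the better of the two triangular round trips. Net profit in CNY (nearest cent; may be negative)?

Net profit: CNY 120,226.10

Best loop CNY → SGD → ZAR → CNY:
CNY 5,932,000.00 ÷ 5.0670 (buy SGD at ask) = SGD 1,170,712.45
SGD 1,170,712.45 ÷ 0.075664 (buy ZAR at ask) = ZAR 15,472,516.03
ZAR 15,472,516.03 ÷ 2.5565 (buy CNY at ask) = CNY 6,052,226.10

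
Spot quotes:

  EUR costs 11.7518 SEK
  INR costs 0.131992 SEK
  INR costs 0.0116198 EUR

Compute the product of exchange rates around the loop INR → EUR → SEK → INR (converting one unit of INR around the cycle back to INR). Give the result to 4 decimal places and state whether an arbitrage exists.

Around INR → EUR → SEK → INR: 1 × 0.0116198 × 11.7518 ÷ 0.131992 = 1.034559
Product > 1; profitable direction is INR → EUR → SEK → INR.

1.0346 (arbitrage exists)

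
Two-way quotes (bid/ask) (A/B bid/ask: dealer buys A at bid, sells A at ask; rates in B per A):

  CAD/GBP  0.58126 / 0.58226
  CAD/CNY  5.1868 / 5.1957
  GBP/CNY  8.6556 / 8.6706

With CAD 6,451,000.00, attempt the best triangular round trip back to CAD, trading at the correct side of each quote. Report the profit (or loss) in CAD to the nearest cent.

Best loop CAD → CNY → GBP → CAD:
CAD 6,451,000.00 × 5.1868 (sell CAD at bid) = CNY 33,460,046.80
CNY 33,460,046.80 ÷ 8.6706 (buy GBP at ask) = GBP 3,859,023.23
GBP 3,859,023.23 ÷ 0.58226 (buy CAD at ask) = CAD 6,627,663.29

Net profit: CAD 176,663.29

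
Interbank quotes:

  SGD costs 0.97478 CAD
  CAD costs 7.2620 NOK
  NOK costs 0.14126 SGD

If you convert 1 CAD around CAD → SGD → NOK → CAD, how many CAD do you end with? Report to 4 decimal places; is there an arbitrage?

1.0000 (no arbitrage)

Around CAD → SGD → NOK → CAD: 1 ÷ 0.97478 ÷ 0.14126 ÷ 7.2620 = 1.000041
Product ≈ 1 (deviation 0.004%, within rounding noise).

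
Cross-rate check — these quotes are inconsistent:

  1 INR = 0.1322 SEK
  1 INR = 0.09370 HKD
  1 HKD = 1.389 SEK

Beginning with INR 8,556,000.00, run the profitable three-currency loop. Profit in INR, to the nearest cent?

Profitable loop is INR → SEK → HKD → INR:
INR 8,556,000.00 × 0.1322 = SEK 1,131,103.20
SEK 1,131,103.20 ÷ 1.389 = HKD 814,329.16
HKD 814,329.16 ÷ 0.09370 = INR 8,690,812.78
Profit = INR 8,690,812.78 − INR 8,556,000.00

Profit: INR 134,812.78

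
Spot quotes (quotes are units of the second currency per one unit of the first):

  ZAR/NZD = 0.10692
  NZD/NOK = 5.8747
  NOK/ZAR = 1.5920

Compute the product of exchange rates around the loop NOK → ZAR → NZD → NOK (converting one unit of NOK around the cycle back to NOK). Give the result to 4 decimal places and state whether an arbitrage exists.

1.0000 (no arbitrage)

Around NOK → ZAR → NZD → NOK: 1 × 1.5920 × 0.10692 × 5.8747 = 0.999972
Product ≈ 1 (deviation 0.003%, within rounding noise).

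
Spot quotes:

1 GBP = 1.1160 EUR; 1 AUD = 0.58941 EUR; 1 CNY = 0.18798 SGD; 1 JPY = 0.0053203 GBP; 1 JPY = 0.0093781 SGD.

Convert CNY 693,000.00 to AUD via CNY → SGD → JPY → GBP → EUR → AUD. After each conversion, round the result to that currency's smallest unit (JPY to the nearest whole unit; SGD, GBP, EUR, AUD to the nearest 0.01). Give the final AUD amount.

CNY 693,000.00 × 0.18798 = SGD 130,270.14
SGD 130,270.14 ÷ 0.0093781 = JPY 13,890,888
JPY 13,890,888 × 0.0053203 = GBP 73,903.69
GBP 73,903.69 × 1.1160 = EUR 82,476.52
EUR 82,476.52 ÷ 0.58941 = AUD 139,930.64

AUD 139,930.64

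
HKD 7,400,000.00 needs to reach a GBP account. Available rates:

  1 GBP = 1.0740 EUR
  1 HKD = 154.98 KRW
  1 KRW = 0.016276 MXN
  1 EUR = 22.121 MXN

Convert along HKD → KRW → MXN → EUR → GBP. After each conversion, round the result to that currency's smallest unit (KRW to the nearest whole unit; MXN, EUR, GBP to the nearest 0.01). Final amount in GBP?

HKD 7,400,000.00 × 154.98 = KRW 1,146,852,000
KRW 1,146,852,000 × 0.016276 = MXN 18,666,163.15
MXN 18,666,163.15 ÷ 22.121 = EUR 843,820.95
EUR 843,820.95 ÷ 1.0740 = GBP 785,680.59

GBP 785,680.59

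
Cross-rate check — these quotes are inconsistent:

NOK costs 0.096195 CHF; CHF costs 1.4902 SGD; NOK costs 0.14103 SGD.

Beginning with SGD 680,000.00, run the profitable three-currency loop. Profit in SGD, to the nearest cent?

Profitable loop is SGD → NOK → CHF → SGD:
SGD 680,000.00 ÷ 0.14103 = NOK 4,821,669.15
NOK 4,821,669.15 × 0.096195 = CHF 463,820.46
CHF 463,820.46 × 1.4902 = SGD 691,185.26
Profit = SGD 691,185.26 − SGD 680,000.00

Profit: SGD 11,185.26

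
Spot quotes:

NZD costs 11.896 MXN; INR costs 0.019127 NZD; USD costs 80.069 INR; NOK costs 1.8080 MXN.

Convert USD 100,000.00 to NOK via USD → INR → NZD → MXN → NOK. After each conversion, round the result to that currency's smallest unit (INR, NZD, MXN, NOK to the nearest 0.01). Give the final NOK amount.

USD 100,000.00 × 80.069 = INR 8,006,900.00
INR 8,006,900.00 × 0.019127 = NZD 153,147.98
NZD 153,147.98 × 11.896 = MXN 1,821,848.37
MXN 1,821,848.37 ÷ 1.8080 = NOK 1,007,659.50

NOK 1,007,659.50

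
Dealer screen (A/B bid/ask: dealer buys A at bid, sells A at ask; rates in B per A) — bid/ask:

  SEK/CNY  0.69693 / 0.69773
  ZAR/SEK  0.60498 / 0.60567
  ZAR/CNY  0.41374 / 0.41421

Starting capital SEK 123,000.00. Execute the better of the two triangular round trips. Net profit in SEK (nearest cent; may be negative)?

Net profit: SEK 2,202.99

Best loop SEK → CNY → ZAR → SEK:
SEK 123,000.00 × 0.69693 (sell SEK at bid) = CNY 85,722.39
CNY 85,722.39 ÷ 0.41421 (buy ZAR at ask) = ZAR 206,953.94
ZAR 206,953.94 × 0.60498 (sell ZAR at bid) = SEK 125,202.99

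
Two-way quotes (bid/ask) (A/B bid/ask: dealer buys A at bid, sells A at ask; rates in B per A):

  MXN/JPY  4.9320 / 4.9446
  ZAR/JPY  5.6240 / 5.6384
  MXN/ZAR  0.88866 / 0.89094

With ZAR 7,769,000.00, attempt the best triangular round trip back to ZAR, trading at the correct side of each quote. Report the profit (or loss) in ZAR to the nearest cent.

Best loop ZAR → JPY → MXN → ZAR:
ZAR 7,769,000.00 × 5.6240 (sell ZAR at bid) = JPY 43,692,856
JPY 43,692,856 ÷ 4.9446 (buy MXN at ask) = MXN 8,836,479.39
MXN 8,836,479.39 × 0.88866 (sell MXN at bid) = ZAR 7,852,625.78

Net profit: ZAR 83,625.78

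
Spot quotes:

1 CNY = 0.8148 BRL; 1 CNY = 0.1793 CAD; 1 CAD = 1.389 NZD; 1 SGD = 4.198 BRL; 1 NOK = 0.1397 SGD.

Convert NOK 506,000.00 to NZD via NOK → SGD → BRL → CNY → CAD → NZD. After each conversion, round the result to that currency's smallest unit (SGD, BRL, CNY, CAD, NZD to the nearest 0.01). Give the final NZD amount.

NOK 506,000.00 × 0.1397 = SGD 70,688.20
SGD 70,688.20 × 4.198 = BRL 296,749.06
BRL 296,749.06 ÷ 0.8148 = CNY 364,198.65
CNY 364,198.65 × 0.1793 = CAD 65,300.82
CAD 65,300.82 × 1.389 = NZD 90,702.84

NZD 90,702.84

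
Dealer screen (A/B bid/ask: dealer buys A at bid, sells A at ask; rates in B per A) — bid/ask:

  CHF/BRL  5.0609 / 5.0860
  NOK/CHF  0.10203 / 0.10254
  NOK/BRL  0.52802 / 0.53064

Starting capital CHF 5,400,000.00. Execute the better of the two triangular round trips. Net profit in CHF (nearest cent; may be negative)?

Net profit: CHF 67,319.62

Best loop CHF → NOK → BRL → CHF:
CHF 5,400,000.00 ÷ 0.10254 (buy NOK at ask) = NOK 52,662,375.66
NOK 52,662,375.66 × 0.52802 (sell NOK at bid) = BRL 27,806,787.60
BRL 27,806,787.60 ÷ 5.0860 (buy CHF at ask) = CHF 5,467,319.62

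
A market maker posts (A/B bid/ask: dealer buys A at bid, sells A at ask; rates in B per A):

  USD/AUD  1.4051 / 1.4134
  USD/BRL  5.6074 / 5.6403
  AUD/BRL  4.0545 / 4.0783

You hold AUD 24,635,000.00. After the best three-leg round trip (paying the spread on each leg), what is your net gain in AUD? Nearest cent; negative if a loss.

Net profit: AUD 247,550.89

Best loop AUD → BRL → USD → AUD:
AUD 24,635,000.00 × 4.0545 (sell AUD at bid) = BRL 99,882,607.50
BRL 99,882,607.50 ÷ 5.6403 (buy USD at ask) = USD 17,708,740.23
USD 17,708,740.23 × 1.4051 (sell USD at bid) = AUD 24,882,550.89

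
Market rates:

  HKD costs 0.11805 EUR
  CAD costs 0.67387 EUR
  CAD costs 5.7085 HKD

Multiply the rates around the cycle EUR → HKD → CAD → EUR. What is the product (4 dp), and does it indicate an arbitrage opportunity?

1.0000 (no arbitrage)

Around EUR → HKD → CAD → EUR: 1 ÷ 0.11805 ÷ 5.7085 × 0.67387 = 0.999973
Product ≈ 1 (deviation 0.003%, within rounding noise).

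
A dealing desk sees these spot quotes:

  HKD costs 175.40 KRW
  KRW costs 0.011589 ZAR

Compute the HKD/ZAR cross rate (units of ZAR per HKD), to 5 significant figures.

1 HKD × 175.40 = 175.4 KRW
175.4 KRW × 0.011589 = 2.03271 ZAR

HKD/ZAR = 2.0327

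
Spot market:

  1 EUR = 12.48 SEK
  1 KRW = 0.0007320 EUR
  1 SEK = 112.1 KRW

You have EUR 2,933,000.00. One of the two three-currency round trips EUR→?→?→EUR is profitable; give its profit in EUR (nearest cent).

Profitable loop is EUR → SEK → KRW → EUR:
EUR 2,933,000.00 × 12.48 = SEK 36,603,840.00
SEK 36,603,840.00 × 112.1 = KRW 4,103,290,464
KRW 4,103,290,464 × 0.0007320 = EUR 3,003,608.62
Profit = EUR 3,003,608.62 − EUR 2,933,000.00

Profit: EUR 70,608.62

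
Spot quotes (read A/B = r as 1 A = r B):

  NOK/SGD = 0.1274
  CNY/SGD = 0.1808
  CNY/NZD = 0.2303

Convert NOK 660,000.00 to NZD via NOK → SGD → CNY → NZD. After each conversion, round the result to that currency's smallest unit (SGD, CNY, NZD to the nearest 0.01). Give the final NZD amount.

NOK 660,000.00 × 0.1274 = SGD 84,084.00
SGD 84,084.00 ÷ 0.1808 = CNY 465,066.37
CNY 465,066.37 × 0.2303 = NZD 107,104.79

NZD 107,104.79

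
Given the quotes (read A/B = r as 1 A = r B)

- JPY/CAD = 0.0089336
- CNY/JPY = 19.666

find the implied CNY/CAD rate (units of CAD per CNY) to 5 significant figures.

1 CNY × 19.666 = 19.666 JPY
19.666 JPY × 0.0089336 = 0.175688 CAD

CNY/CAD = 0.17569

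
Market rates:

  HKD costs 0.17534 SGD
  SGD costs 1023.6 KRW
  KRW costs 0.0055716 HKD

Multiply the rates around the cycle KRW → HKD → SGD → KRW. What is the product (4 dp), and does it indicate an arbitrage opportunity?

1.0000 (no arbitrage)

Around KRW → HKD → SGD → KRW: 1 × 0.0055716 × 0.17534 × 1023.6 = 0.999980
Product ≈ 1 (deviation 0.002%, within rounding noise).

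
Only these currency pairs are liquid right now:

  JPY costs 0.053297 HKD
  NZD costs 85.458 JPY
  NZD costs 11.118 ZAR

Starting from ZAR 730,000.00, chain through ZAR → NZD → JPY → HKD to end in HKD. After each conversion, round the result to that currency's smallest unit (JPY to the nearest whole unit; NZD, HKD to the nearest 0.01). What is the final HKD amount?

ZAR 730,000.00 ÷ 11.118 = NZD 65,659.29
NZD 65,659.29 × 85.458 = JPY 5,611,112
JPY 5,611,112 × 0.053297 = HKD 299,055.44

HKD 299,055.44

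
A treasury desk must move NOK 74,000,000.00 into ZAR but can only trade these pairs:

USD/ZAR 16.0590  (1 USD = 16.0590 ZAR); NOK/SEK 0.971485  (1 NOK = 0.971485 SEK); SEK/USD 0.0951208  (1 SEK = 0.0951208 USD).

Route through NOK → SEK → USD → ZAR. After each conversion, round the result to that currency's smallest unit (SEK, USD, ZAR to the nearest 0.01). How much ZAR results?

ZAR 109,815,036.81

NOK 74,000,000.00 × 0.971485 = SEK 71,889,890.00
SEK 71,889,890.00 × 0.0951208 = USD 6,838,223.85
USD 6,838,223.85 × 16.0590 = ZAR 109,815,036.81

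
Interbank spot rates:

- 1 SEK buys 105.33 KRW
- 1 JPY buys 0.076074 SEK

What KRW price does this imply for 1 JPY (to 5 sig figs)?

1 JPY × 0.076074 = 0.076074 SEK
0.076074 SEK × 105.33 = 8.01287 KRW

JPY/KRW = 8.0129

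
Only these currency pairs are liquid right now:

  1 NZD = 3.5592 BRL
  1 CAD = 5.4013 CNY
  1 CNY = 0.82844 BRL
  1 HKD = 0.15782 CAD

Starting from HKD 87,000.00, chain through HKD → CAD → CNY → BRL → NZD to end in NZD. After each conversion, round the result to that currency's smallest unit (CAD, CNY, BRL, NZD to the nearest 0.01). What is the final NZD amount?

NZD 17,261.89

HKD 87,000.00 × 0.15782 = CAD 13,730.34
CAD 13,730.34 × 5.4013 = CNY 74,161.69
CNY 74,161.69 × 0.82844 = BRL 61,438.51
BRL 61,438.51 ÷ 3.5592 = NZD 17,261.89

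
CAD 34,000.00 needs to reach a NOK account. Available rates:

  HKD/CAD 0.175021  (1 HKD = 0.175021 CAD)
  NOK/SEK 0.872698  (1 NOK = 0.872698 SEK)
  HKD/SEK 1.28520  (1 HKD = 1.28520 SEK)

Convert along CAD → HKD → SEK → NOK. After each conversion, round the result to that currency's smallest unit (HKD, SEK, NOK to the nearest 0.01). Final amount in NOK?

CAD 34,000.00 ÷ 0.175021 = HKD 194,262.40
HKD 194,262.40 × 1.28520 = SEK 249,666.04
SEK 249,666.04 ÷ 0.872698 = NOK 286,085.27

NOK 286,085.27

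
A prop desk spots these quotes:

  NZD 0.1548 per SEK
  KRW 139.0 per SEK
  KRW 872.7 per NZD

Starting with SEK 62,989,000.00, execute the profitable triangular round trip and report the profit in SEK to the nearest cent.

Profitable loop is SEK → KRW → NZD → SEK:
SEK 62,989,000.00 × 139.0 = KRW 8,755,471,000
KRW 8,755,471,000 ÷ 872.7 = NZD 10,032,624.04
NZD 10,032,624.04 ÷ 0.1548 = SEK 64,810,232.82
Profit = SEK 64,810,232.82 − SEK 62,989,000.00

Profit: SEK 1,821,232.82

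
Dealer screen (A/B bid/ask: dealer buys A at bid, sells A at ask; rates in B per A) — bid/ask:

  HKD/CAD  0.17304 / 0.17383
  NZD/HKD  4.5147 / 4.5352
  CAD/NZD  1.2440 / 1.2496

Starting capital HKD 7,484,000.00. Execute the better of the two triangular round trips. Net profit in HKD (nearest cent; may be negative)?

Net profit: HKD 112,990.58

Best loop HKD → NZD → CAD → HKD:
HKD 7,484,000.00 ÷ 4.5352 (buy NZD at ask) = NZD 1,650,202.86
NZD 1,650,202.86 ÷ 1.2496 (buy CAD at ask) = CAD 1,320,584.87
CAD 1,320,584.87 ÷ 0.17383 (buy HKD at ask) = HKD 7,596,990.58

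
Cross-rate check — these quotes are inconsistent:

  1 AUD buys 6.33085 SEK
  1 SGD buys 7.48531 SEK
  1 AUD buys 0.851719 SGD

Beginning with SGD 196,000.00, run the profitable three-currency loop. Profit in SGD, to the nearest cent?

Profit: SGD 1,378.65

Profitable loop is SGD → SEK → AUD → SGD:
SGD 196,000.00 × 7.48531 = SEK 1,467,120.76
SEK 1,467,120.76 ÷ 6.33085 = AUD 231,741.51
AUD 231,741.51 × 0.851719 = SGD 197,378.65
Profit = SGD 197,378.65 − SGD 196,000.00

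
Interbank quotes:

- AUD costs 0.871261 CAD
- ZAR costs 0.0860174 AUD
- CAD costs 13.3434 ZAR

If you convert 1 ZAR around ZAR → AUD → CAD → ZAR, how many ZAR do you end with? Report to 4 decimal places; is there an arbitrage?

1.0000 (no arbitrage)

Around ZAR → AUD → CAD → ZAR: 1 × 0.0860174 × 0.871261 × 13.3434 = 1.000003
Product ≈ 1 (deviation 0.000%, within rounding noise).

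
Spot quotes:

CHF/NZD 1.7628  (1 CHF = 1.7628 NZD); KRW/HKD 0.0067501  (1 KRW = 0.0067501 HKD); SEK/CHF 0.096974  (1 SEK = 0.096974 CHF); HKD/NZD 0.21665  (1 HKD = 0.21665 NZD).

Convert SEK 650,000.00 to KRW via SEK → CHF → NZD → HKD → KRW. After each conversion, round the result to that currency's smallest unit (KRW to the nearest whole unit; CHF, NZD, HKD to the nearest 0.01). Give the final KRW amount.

KRW 75,980,617

SEK 650,000.00 × 0.096974 = CHF 63,033.10
CHF 63,033.10 × 1.7628 = NZD 111,114.75
NZD 111,114.75 ÷ 0.21665 = HKD 512,876.76
HKD 512,876.76 ÷ 0.0067501 = KRW 75,980,617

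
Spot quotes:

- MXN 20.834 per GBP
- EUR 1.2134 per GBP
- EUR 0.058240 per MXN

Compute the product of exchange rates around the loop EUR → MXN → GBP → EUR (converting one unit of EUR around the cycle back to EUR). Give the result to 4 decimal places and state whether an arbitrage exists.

Around EUR → MXN → GBP → EUR: 1 ÷ 0.058240 ÷ 20.834 × 1.2134 = 1.000023
Product ≈ 1 (deviation 0.002%, within rounding noise).

1.0000 (no arbitrage)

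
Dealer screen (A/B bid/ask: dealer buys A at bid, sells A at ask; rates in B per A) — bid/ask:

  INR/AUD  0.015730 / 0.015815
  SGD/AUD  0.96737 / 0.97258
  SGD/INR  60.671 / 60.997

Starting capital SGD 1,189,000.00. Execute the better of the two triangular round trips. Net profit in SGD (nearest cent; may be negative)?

Best loop SGD → AUD → INR → SGD:
SGD 1,189,000.00 × 0.96737 (sell SGD at bid) = AUD 1,150,202.93
AUD 1,150,202.93 ÷ 0.015815 (buy INR at ask) = INR 72,728,607.65
INR 72,728,607.65 ÷ 60.997 (buy SGD at ask) = SGD 1,192,330.90

Net profit: SGD 3,330.90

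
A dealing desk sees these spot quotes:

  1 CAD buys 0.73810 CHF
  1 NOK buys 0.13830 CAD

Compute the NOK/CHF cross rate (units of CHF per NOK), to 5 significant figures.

1 NOK × 0.13830 = 0.1383 CAD
0.1383 CAD × 0.73810 = 0.102079 CHF

NOK/CHF = 0.10208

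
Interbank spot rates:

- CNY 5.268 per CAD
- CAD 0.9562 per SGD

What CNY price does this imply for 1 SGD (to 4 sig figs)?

SGD/CNY = 5.037

1 SGD × 0.9562 = 0.9562 CAD
0.9562 CAD × 5.268 = 5.03726 CNY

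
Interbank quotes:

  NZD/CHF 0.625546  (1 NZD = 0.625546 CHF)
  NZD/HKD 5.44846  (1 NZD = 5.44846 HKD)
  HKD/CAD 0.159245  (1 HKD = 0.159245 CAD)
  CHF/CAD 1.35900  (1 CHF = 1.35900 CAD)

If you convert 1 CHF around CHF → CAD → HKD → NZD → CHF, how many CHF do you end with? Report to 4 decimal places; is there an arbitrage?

Around CHF → CAD → HKD → NZD → CHF: 1 × 1.35900 ÷ 0.159245 ÷ 5.44846 × 0.625546 = 0.979804
Product < 1; profitable direction is CHF → NZD → HKD → CAD → CHF.

0.9798 (arbitrage exists)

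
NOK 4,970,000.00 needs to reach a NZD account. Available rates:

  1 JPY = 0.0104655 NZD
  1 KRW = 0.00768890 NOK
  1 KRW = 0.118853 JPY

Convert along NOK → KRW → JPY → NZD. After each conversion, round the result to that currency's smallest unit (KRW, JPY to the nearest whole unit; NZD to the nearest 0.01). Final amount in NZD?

NZD 804,011.59

NOK 4,970,000.00 ÷ 0.00768890 = KRW 646,386,349
KRW 646,386,349 × 0.118853 = JPY 76,824,957
JPY 76,824,957 × 0.0104655 = NZD 804,011.59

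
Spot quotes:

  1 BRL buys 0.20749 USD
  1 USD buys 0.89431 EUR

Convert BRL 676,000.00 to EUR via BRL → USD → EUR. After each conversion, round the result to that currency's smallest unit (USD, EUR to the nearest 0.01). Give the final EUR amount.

BRL 676,000.00 × 0.20749 = USD 140,263.24
USD 140,263.24 × 0.89431 = EUR 125,438.82

EUR 125,438.82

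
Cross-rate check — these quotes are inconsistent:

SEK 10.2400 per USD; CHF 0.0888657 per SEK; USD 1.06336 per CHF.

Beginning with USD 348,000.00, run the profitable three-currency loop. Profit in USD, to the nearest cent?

Profitable loop is USD → CHF → SEK → USD:
USD 348,000.00 ÷ 1.06336 = CHF 327,264.52
CHF 327,264.52 ÷ 0.0888657 = SEK 3,682,686.57
SEK 3,682,686.57 ÷ 10.2400 = USD 359,637.36
Profit = USD 359,637.36 − USD 348,000.00

Profit: USD 11,637.36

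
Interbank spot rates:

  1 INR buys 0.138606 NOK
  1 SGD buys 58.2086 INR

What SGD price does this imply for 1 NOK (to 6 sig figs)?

NOK/SGD = 0.123946

1 NOK ÷ 0.138606 = 7.21469 INR
7.21469 INR ÷ 58.2086 = 0.123946 SGD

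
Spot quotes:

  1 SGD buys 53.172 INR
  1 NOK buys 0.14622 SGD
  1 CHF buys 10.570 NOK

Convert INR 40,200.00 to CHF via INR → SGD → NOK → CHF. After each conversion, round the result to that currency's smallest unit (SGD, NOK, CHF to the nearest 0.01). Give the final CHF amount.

INR 40,200.00 ÷ 53.172 = SGD 756.04
SGD 756.04 ÷ 0.14622 = NOK 5,170.56
NOK 5,170.56 ÷ 10.570 = CHF 489.17

CHF 489.17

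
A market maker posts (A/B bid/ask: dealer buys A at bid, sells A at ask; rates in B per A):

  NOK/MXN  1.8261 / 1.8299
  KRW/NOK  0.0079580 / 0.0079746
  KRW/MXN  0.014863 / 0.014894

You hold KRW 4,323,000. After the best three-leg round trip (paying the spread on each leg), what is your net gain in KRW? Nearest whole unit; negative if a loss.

Net profit: KRW 80,069

Best loop KRW → MXN → NOK → KRW:
KRW 4,323,000 × 0.014863 (sell KRW at bid) = MXN 64,252.75
MXN 64,252.75 ÷ 1.8299 (buy NOK at ask) = NOK 35,112.71
NOK 35,112.71 ÷ 0.0079746 (buy KRW at ask) = KRW 4,403,069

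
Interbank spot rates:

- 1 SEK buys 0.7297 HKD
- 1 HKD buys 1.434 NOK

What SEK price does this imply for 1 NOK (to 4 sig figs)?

1 NOK ÷ 1.434 = 0.69735 HKD
0.69735 HKD ÷ 0.7297 = 0.955667 SEK

NOK/SEK = 0.9557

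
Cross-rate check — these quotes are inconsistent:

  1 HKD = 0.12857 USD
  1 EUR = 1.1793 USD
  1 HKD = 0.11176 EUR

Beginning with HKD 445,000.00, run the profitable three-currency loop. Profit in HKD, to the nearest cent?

Profit: HKD 11,174.56

Profitable loop is HKD → EUR → USD → HKD:
HKD 445,000.00 × 0.11176 = EUR 49,733.20
EUR 49,733.20 × 1.1793 = USD 58,650.36
USD 58,650.36 ÷ 0.12857 = HKD 456,174.56
Profit = HKD 456,174.56 − HKD 445,000.00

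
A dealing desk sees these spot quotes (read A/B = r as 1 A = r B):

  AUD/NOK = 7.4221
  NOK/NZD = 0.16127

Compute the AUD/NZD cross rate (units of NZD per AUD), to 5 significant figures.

1 AUD × 7.4221 = 7.4221 NOK
7.4221 NOK × 0.16127 = 1.19696 NZD

AUD/NZD = 1.1970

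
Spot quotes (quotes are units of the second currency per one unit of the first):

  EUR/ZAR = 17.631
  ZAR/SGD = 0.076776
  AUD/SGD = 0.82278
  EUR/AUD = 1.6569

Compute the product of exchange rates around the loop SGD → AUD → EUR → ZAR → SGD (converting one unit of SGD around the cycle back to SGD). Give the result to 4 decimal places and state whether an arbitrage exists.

0.9929 (arbitrage exists)

Around SGD → AUD → EUR → ZAR → SGD: 1 ÷ 0.82278 ÷ 1.6569 × 17.631 × 0.076776 = 0.992939
Product < 1; profitable direction is SGD → ZAR → EUR → AUD → SGD.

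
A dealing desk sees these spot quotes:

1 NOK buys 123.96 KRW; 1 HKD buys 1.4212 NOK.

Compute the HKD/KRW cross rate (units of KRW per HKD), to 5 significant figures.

1 HKD × 1.4212 = 1.4212 NOK
1.4212 NOK × 123.96 = 176.172 KRW

HKD/KRW = 176.17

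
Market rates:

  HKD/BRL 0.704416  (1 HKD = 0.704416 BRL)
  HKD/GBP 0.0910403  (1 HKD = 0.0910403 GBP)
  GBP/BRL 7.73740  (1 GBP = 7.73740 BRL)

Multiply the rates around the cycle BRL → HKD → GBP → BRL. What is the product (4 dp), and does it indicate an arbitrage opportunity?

Around BRL → HKD → GBP → BRL: 1 ÷ 0.704416 × 0.0910403 × 7.73740 = 0.999999
Product ≈ 1 (deviation 0.000%, within rounding noise).

1.0000 (no arbitrage)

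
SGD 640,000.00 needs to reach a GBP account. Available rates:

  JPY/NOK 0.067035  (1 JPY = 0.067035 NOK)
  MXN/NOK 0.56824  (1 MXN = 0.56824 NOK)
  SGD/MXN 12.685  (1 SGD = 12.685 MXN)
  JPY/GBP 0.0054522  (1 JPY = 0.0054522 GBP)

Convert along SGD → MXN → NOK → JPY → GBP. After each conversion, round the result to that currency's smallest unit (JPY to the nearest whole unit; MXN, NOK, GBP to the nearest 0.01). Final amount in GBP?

SGD 640,000.00 × 12.685 = MXN 8,118,400.00
MXN 8,118,400.00 × 0.56824 = NOK 4,613,199.62
NOK 4,613,199.62 ÷ 0.067035 = JPY 68,817,776
JPY 68,817,776 × 0.0054522 = GBP 375,208.28

GBP 375,208.28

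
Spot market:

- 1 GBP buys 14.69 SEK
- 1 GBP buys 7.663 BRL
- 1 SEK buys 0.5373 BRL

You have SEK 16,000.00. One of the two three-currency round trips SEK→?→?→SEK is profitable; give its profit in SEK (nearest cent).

Profit: SEK 480.10

Profitable loop is SEK → BRL → GBP → SEK:
SEK 16,000.00 × 0.5373 = BRL 8,596.80
BRL 8,596.80 ÷ 7.663 = GBP 1,121.86
GBP 1,121.86 × 14.69 = SEK 16,480.10
Profit = SEK 16,480.10 − SEK 16,000.00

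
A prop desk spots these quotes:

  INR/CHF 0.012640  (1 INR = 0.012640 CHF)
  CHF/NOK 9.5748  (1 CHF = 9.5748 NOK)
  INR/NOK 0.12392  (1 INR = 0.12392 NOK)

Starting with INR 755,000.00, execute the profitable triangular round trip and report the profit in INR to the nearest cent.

Profitable loop is INR → NOK → CHF → INR:
INR 755,000.00 × 0.12392 = NOK 93,559.60
NOK 93,559.60 ÷ 9.5748 = CHF 9,771.44
CHF 9,771.44 ÷ 0.012640 = INR 773,057.10
Profit = INR 773,057.10 − INR 755,000.00

Profit: INR 18,057.10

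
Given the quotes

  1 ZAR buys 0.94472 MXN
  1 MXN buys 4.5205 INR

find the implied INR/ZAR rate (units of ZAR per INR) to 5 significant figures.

1 INR ÷ 4.5205 = 0.221214 MXN
0.221214 MXN ÷ 0.94472 = 0.234159 ZAR

INR/ZAR = 0.23416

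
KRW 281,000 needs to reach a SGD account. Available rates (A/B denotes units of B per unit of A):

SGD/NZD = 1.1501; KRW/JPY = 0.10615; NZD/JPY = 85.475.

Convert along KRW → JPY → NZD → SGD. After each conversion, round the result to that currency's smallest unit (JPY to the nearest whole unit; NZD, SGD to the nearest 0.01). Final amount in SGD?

SGD 303.43

KRW 281,000 × 0.10615 = JPY 29,828
JPY 29,828 ÷ 85.475 = NZD 348.97
NZD 348.97 ÷ 1.1501 = SGD 303.43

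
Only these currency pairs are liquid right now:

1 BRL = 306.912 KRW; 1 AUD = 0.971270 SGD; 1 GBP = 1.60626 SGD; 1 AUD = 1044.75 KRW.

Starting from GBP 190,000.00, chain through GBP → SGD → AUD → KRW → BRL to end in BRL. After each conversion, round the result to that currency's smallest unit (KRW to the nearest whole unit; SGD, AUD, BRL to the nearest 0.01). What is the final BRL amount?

GBP 190,000.00 × 1.60626 = SGD 305,189.40
SGD 305,189.40 ÷ 0.971270 = AUD 314,216.85
AUD 314,216.85 × 1044.75 = KRW 328,278,054
KRW 328,278,054 ÷ 306.912 = BRL 1,069,616.22

BRL 1,069,616.22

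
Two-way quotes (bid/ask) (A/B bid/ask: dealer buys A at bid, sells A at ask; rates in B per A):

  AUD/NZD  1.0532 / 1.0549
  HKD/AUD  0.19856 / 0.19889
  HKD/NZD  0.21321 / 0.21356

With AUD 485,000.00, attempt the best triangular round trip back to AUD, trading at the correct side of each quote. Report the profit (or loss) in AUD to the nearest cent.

Best loop AUD → HKD → NZD → AUD:
AUD 485,000.00 ÷ 0.19889 (buy HKD at ask) = HKD 2,438,533.86
HKD 2,438,533.86 × 0.21321 (sell HKD at bid) = NZD 519,919.80
NZD 519,919.80 ÷ 1.0549 (buy AUD at ask) = AUD 492,861.70

Net profit: AUD 7,861.70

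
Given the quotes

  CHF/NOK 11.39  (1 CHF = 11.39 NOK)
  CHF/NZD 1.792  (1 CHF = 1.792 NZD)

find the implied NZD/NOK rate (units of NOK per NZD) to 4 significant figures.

1 NZD ÷ 1.792 = 0.558036 CHF
0.558036 CHF × 11.39 = 6.35603 NOK

NZD/NOK = 6.356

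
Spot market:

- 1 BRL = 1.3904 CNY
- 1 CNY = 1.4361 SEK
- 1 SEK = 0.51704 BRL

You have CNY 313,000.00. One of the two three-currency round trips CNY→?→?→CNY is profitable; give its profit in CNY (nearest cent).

Profit: CNY 10,141.64

Profitable loop is CNY → SEK → BRL → CNY:
CNY 313,000.00 × 1.4361 = SEK 449,499.30
SEK 449,499.30 × 0.51704 = BRL 232,409.12
BRL 232,409.12 × 1.3904 = CNY 323,141.64
Profit = CNY 323,141.64 − CNY 313,000.00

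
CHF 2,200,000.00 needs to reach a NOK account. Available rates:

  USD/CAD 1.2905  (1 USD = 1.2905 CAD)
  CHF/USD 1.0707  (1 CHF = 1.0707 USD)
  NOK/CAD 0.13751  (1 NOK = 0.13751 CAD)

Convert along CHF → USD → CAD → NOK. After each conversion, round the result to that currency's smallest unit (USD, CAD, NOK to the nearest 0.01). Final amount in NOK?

CHF 2,200,000.00 × 1.0707 = USD 2,355,540.00
USD 2,355,540.00 × 1.2905 = CAD 3,039,824.37
CAD 3,039,824.37 ÷ 0.13751 = NOK 22,106,205.88

NOK 22,106,205.88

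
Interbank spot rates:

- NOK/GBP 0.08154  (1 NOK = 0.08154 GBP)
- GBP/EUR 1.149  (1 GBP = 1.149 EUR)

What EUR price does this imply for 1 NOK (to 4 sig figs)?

1 NOK × 0.08154 = 0.08154 GBP
0.08154 GBP × 1.149 = 0.0936895 EUR

NOK/EUR = 0.09369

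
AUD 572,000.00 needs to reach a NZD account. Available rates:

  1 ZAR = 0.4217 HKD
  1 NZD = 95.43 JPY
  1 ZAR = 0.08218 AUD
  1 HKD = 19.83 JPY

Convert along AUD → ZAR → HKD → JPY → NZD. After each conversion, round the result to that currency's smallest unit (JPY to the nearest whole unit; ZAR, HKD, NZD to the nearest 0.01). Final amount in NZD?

AUD 572,000.00 ÷ 0.08218 = ZAR 6,960,330.98
ZAR 6,960,330.98 × 0.4217 = HKD 2,935,171.57
HKD 2,935,171.57 × 19.83 = JPY 58,204,452
JPY 58,204,452 ÷ 95.43 = NZD 609,917.76

NZD 609,917.76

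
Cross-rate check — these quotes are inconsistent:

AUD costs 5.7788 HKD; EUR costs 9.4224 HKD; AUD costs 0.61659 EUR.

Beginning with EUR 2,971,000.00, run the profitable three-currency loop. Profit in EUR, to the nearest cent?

Profit: EUR 15,915.95

Profitable loop is EUR → HKD → AUD → EUR:
EUR 2,971,000.00 × 9.4224 = HKD 27,993,950.40
HKD 27,993,950.40 ÷ 5.7788 = AUD 4,844,249.74
AUD 4,844,249.74 × 0.61659 = EUR 2,986,915.95
Profit = EUR 2,986,915.95 − EUR 2,971,000.00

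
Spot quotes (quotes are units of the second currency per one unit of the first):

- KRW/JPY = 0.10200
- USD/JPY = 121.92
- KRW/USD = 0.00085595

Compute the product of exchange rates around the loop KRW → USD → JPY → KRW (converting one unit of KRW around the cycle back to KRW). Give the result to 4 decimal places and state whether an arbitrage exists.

1.0231 (arbitrage exists)

Around KRW → USD → JPY → KRW: 1 × 0.00085595 × 121.92 ÷ 0.10200 = 1.023112
Product > 1; profitable direction is KRW → USD → JPY → KRW.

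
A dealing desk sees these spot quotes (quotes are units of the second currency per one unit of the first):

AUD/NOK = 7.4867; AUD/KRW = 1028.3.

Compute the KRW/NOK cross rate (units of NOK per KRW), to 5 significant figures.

1 KRW ÷ 1028.3 = 0.000972479 AUD
0.000972479 AUD × 7.4867 = 0.00728066 NOK

KRW/NOK = 0.0072807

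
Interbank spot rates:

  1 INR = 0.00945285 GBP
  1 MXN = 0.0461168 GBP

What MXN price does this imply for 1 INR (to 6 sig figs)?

INR/MXN = 0.204976

1 INR × 0.00945285 = 0.00945285 GBP
0.00945285 GBP ÷ 0.0461168 = 0.204976 MXN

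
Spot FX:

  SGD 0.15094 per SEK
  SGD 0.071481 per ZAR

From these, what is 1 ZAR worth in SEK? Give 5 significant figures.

ZAR/SEK = 0.47357

1 ZAR × 0.071481 = 0.071481 SGD
0.071481 SGD ÷ 0.15094 = 0.473572 SEK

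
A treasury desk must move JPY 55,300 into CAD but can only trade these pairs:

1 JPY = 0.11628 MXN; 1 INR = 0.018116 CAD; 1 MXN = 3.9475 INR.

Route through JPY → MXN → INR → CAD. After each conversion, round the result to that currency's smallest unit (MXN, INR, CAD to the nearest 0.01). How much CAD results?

CAD 459.85

JPY 55,300 × 0.11628 = MXN 6,430.28
MXN 6,430.28 × 3.9475 = INR 25,383.53
INR 25,383.53 × 0.018116 = CAD 459.85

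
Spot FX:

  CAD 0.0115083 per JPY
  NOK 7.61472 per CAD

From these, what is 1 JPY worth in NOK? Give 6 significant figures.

JPY/NOK = 0.0876325

1 JPY × 0.0115083 = 0.0115083 CAD
0.0115083 CAD × 7.61472 = 0.0876325 NOK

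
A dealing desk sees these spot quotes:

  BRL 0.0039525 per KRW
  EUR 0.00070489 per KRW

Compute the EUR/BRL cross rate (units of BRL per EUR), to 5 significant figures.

1 EUR ÷ 0.00070489 = 1418.66 KRW
1418.66 KRW × 0.0039525 = 5.60726 BRL

EUR/BRL = 5.6073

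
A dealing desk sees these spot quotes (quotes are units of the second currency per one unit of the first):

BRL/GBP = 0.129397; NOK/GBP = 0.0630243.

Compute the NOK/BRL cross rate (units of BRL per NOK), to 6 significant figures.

NOK/BRL = 0.487062

1 NOK × 0.0630243 = 0.0630243 GBP
0.0630243 GBP ÷ 0.129397 = 0.487062 BRL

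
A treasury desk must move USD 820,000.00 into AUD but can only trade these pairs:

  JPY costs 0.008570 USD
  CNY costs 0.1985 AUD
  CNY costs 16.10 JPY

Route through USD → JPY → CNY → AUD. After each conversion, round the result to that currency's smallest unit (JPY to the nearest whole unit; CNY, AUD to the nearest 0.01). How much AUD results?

USD 820,000.00 ÷ 0.008570 = JPY 95,682,614
JPY 95,682,614 ÷ 16.10 = CNY 5,943,019.50
CNY 5,943,019.50 × 0.1985 = AUD 1,179,689.37

AUD 1,179,689.37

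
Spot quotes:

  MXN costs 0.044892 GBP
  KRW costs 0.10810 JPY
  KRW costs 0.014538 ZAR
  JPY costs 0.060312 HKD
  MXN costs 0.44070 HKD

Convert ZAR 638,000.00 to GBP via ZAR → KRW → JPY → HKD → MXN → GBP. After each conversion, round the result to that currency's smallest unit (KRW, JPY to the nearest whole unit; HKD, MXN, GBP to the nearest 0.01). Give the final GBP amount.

ZAR 638,000.00 ÷ 0.014538 = KRW 43,884,991
KRW 43,884,991 × 0.10810 = JPY 4,743,968
JPY 4,743,968 × 0.060312 = HKD 286,118.20
HKD 286,118.20 ÷ 0.44070 = MXN 649,235.76
MXN 649,235.76 × 0.044892 = GBP 29,145.49

GBP 29,145.49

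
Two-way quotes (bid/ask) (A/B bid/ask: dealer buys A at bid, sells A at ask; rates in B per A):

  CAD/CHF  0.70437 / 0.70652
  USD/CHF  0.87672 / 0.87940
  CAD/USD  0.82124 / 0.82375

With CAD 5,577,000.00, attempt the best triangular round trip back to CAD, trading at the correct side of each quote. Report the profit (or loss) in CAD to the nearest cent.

Net profit: CAD 106,386.51

Best loop CAD → USD → CHF → CAD:
CAD 5,577,000.00 × 0.82124 (sell CAD at bid) = USD 4,580,055.48
USD 4,580,055.48 × 0.87672 (sell USD at bid) = CHF 4,015,426.24
CHF 4,015,426.24 ÷ 0.70652 (buy CAD at ask) = CAD 5,683,386.51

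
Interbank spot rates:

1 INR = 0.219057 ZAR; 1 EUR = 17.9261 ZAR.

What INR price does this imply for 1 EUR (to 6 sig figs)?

EUR/INR = 81.8330

1 EUR × 17.9261 = 17.9261 ZAR
17.9261 ZAR ÷ 0.219057 = 81.833 INR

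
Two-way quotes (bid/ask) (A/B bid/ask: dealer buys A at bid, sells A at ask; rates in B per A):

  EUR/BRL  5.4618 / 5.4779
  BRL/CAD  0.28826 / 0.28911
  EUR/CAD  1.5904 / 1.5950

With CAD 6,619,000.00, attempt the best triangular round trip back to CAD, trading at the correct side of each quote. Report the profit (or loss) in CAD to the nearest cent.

Net profit: CAD 27,936.57

Best loop CAD → BRL → EUR → CAD:
CAD 6,619,000.00 ÷ 0.28911 (buy BRL at ask) = BRL 22,894,400.06
BRL 22,894,400.06 ÷ 5.4779 (buy EUR at ask) = EUR 4,179,411.83
EUR 4,179,411.83 × 1.5904 (sell EUR at bid) = CAD 6,646,936.57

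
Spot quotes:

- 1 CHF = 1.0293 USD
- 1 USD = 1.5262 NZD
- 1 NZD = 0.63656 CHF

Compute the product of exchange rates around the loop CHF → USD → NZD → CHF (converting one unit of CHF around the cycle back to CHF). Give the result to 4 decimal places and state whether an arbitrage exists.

1.0000 (no arbitrage)

Around CHF → USD → NZD → CHF: 1 × 1.0293 × 1.5262 × 0.63656 = 0.999983
Product ≈ 1 (deviation 0.002%, within rounding noise).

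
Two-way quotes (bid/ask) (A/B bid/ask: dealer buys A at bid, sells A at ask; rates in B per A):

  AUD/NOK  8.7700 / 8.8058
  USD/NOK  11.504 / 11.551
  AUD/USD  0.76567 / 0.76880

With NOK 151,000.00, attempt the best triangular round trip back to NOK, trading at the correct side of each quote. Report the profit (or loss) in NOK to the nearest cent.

Best loop NOK → AUD → USD → NOK:
NOK 151,000.00 ÷ 8.8058 (buy AUD at ask) = AUD 17,147.79
AUD 17,147.79 × 0.76567 (sell AUD at bid) = USD 13,129.55
USD 13,129.55 × 11.504 (sell USD at bid) = NOK 151,042.32

Net profit: NOK 42.32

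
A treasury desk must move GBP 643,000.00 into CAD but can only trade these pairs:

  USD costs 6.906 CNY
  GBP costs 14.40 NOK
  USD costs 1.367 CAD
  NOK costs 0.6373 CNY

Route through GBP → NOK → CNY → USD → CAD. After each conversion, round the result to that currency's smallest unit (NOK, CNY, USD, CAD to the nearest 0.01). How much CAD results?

CAD 1,168,044.33

GBP 643,000.00 × 14.40 = NOK 9,259,200.00
NOK 9,259,200.00 × 0.6373 = CNY 5,900,888.16
CNY 5,900,888.16 ÷ 6.906 = USD 854,458.18
USD 854,458.18 × 1.367 = CAD 1,168,044.33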